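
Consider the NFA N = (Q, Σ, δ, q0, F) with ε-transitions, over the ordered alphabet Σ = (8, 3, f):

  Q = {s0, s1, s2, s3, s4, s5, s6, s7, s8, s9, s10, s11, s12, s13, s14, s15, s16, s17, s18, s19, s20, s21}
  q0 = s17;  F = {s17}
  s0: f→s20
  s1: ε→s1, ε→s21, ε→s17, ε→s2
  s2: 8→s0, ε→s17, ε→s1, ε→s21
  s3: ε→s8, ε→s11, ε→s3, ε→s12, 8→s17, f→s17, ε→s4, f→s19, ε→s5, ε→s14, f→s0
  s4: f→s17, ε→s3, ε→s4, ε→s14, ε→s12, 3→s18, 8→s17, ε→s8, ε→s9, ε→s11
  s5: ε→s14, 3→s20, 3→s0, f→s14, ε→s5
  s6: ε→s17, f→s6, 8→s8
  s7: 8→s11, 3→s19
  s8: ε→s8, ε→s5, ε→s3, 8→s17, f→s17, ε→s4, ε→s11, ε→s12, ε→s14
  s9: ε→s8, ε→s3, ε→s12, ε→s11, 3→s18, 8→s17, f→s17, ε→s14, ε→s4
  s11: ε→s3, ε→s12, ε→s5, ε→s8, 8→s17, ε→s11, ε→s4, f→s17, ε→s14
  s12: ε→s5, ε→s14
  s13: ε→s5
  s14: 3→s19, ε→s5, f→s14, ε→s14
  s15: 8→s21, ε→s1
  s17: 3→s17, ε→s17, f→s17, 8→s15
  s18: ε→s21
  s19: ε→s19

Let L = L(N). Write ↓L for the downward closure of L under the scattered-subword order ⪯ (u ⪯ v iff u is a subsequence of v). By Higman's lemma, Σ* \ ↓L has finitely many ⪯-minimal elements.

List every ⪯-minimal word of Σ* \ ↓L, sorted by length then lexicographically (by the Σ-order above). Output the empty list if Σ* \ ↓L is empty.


|Q|=22, |F|=1, |δ|=82 (53 ε).
min D↑ (1 st, q0=0, F={}): 0:8→0,3→0,f→0 (ε-aug+det+¬).
L(D↑) = ∅; no obstructions.

min(Σ*\↓L) = [].


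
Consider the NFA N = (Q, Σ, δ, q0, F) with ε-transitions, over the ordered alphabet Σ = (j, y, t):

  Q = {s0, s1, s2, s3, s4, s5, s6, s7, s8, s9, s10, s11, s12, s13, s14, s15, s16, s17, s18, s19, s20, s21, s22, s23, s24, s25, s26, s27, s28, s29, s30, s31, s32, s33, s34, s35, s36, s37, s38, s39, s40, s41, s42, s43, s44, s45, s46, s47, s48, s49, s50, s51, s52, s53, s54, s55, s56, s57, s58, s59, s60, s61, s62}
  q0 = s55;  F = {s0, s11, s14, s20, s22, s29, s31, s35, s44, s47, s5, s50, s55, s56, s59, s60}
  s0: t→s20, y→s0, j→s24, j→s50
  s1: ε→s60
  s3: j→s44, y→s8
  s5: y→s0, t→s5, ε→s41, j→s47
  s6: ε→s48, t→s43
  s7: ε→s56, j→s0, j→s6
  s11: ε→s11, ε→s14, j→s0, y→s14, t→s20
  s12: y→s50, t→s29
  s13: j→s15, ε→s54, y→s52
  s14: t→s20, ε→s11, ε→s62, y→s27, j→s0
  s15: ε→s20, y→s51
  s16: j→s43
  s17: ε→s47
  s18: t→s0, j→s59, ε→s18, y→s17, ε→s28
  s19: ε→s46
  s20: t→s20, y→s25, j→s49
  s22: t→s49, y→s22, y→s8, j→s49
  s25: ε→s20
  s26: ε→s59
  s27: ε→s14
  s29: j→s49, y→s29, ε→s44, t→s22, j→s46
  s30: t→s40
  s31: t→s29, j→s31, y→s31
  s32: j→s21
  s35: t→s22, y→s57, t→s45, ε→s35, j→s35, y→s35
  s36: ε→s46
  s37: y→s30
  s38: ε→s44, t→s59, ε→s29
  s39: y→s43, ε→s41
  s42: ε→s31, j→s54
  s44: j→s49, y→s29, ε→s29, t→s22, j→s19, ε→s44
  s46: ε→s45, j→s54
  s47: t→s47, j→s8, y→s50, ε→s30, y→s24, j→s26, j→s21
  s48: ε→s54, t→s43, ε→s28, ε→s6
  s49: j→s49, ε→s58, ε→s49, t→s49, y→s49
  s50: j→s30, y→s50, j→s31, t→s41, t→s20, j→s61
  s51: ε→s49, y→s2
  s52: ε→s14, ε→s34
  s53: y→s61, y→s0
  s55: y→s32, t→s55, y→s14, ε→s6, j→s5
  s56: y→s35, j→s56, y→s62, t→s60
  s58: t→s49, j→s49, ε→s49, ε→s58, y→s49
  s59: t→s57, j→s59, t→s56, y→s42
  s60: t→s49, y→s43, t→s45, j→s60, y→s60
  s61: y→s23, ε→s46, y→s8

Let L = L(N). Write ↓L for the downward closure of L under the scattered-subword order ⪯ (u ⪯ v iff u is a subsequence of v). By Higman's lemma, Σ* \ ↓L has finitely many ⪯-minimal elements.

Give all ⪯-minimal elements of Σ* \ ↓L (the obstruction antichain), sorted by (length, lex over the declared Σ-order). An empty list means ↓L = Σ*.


Antichain: [ytj, jjjttt].

|Q|=63, |F|=16, |δ|=138 (40 ε).
min D↑ (15 st, q0=0, F={8}): 0:j→1,y→2,t→0 1:j→3,y→4,t→1 2:j→4,y→2,t→5 3:j→6,y→7,t→3 4:j→7,y→4,t→5 5:j→8,y→5,t→5 6:j→6,y→9,t→10 7:j→9,y→7,t→5 8:j→8,y→8,t→8 9:j→9,y→9,t→11 10:j→10,y→12,t→13 11:j→8,y→11,t→14 12:j→12,y→12,t→14 13:j→13,y→13,t→8 14:j→8,y→14,t→8 (ε-aug+det+¬).
'ytj': |S_i|=[41, 32, 14, 6] end={s19,s45,s46,s49,s54,s58} rej; 3/3 del acc.
'jjjttt': N↓-sim [41, 33, 31, 25, 17, 7, 3] end={s45,s49,s58} rej; 6/6 del acc.
2 words, ⪯-incomp.


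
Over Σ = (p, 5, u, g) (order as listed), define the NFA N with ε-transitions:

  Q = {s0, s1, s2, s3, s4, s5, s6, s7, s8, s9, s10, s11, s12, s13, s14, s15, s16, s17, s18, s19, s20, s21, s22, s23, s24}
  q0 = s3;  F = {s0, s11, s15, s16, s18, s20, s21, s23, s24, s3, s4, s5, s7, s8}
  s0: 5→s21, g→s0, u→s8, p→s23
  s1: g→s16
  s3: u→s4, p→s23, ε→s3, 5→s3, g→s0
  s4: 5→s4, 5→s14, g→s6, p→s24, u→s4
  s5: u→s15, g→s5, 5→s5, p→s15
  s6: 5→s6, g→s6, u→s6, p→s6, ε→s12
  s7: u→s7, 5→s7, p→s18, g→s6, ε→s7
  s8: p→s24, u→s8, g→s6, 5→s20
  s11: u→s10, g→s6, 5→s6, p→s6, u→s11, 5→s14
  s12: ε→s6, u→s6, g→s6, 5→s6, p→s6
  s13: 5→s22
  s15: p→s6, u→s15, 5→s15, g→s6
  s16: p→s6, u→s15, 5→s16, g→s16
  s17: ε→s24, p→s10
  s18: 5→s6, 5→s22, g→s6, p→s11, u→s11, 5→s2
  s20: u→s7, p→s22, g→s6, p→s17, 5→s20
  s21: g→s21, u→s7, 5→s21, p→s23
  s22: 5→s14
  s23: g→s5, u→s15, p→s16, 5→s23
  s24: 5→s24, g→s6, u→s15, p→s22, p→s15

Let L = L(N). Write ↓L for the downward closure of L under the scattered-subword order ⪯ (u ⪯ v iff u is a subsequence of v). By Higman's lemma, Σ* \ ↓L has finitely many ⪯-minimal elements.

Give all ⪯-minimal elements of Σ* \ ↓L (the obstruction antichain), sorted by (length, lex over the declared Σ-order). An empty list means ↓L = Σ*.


|Q|=25, |F|=14, |δ|=80 (5 ε).
min D↑ (15 st, q0=0, F={8}): 0:p→1,5→0,u→2,g→3 1:p→4,5→1,u→5,g→6 2:p→7,5→2,u→2,g→8 3:p→1,5→9,u→10,g→3 4:p→8,5→4,u→5,g→4 5:p→8,5→5,u→5,g→8 6:p→5,5→6,u→5,g→6 7:p→5,5→7,u→5,g→8 8:p→8,5→8,u→8,g→8 9:p→1,5→9,u→11,g→9 10:p→7,5→12,u→10,g→8 11:p→13,5→11,u→11,g→8 12:p→7,5→12,u→11,g→8 13:p→14,5→8,u→14,g→8 14:p→8,5→8,u→14,g→8 [Hopcroft].
'ug': N↓-sim [21, 15, 2] end={s12,s6} ∉↓L; 2/2 deletions ∈↓L.
'ppp': N↓-sim [21, 14, 8, 2] end={s12,s6} ∉↓L; 3/3 single-dels accept.
'pup': |S_i|=[21, 14, 6, 2] end={s12,s6} ∉↓L; 3/3 single-dels accept.
'pgpg': |S_i|=[21, 14, 5, 3, 2] end={s12,s6} ∉↓L; 4/4 deletions ∈↓L.
'g5up5': |S_i|=[21, 19, 17, 10, 8, 5] end={s12,s14,s2,s22,s6} ∉↓L; 5/5 deletions ∈↓L.
5 minimals (antichain).

min(Σ*\↓L) = [ug, ppp, pup, pgpg, g5up5].


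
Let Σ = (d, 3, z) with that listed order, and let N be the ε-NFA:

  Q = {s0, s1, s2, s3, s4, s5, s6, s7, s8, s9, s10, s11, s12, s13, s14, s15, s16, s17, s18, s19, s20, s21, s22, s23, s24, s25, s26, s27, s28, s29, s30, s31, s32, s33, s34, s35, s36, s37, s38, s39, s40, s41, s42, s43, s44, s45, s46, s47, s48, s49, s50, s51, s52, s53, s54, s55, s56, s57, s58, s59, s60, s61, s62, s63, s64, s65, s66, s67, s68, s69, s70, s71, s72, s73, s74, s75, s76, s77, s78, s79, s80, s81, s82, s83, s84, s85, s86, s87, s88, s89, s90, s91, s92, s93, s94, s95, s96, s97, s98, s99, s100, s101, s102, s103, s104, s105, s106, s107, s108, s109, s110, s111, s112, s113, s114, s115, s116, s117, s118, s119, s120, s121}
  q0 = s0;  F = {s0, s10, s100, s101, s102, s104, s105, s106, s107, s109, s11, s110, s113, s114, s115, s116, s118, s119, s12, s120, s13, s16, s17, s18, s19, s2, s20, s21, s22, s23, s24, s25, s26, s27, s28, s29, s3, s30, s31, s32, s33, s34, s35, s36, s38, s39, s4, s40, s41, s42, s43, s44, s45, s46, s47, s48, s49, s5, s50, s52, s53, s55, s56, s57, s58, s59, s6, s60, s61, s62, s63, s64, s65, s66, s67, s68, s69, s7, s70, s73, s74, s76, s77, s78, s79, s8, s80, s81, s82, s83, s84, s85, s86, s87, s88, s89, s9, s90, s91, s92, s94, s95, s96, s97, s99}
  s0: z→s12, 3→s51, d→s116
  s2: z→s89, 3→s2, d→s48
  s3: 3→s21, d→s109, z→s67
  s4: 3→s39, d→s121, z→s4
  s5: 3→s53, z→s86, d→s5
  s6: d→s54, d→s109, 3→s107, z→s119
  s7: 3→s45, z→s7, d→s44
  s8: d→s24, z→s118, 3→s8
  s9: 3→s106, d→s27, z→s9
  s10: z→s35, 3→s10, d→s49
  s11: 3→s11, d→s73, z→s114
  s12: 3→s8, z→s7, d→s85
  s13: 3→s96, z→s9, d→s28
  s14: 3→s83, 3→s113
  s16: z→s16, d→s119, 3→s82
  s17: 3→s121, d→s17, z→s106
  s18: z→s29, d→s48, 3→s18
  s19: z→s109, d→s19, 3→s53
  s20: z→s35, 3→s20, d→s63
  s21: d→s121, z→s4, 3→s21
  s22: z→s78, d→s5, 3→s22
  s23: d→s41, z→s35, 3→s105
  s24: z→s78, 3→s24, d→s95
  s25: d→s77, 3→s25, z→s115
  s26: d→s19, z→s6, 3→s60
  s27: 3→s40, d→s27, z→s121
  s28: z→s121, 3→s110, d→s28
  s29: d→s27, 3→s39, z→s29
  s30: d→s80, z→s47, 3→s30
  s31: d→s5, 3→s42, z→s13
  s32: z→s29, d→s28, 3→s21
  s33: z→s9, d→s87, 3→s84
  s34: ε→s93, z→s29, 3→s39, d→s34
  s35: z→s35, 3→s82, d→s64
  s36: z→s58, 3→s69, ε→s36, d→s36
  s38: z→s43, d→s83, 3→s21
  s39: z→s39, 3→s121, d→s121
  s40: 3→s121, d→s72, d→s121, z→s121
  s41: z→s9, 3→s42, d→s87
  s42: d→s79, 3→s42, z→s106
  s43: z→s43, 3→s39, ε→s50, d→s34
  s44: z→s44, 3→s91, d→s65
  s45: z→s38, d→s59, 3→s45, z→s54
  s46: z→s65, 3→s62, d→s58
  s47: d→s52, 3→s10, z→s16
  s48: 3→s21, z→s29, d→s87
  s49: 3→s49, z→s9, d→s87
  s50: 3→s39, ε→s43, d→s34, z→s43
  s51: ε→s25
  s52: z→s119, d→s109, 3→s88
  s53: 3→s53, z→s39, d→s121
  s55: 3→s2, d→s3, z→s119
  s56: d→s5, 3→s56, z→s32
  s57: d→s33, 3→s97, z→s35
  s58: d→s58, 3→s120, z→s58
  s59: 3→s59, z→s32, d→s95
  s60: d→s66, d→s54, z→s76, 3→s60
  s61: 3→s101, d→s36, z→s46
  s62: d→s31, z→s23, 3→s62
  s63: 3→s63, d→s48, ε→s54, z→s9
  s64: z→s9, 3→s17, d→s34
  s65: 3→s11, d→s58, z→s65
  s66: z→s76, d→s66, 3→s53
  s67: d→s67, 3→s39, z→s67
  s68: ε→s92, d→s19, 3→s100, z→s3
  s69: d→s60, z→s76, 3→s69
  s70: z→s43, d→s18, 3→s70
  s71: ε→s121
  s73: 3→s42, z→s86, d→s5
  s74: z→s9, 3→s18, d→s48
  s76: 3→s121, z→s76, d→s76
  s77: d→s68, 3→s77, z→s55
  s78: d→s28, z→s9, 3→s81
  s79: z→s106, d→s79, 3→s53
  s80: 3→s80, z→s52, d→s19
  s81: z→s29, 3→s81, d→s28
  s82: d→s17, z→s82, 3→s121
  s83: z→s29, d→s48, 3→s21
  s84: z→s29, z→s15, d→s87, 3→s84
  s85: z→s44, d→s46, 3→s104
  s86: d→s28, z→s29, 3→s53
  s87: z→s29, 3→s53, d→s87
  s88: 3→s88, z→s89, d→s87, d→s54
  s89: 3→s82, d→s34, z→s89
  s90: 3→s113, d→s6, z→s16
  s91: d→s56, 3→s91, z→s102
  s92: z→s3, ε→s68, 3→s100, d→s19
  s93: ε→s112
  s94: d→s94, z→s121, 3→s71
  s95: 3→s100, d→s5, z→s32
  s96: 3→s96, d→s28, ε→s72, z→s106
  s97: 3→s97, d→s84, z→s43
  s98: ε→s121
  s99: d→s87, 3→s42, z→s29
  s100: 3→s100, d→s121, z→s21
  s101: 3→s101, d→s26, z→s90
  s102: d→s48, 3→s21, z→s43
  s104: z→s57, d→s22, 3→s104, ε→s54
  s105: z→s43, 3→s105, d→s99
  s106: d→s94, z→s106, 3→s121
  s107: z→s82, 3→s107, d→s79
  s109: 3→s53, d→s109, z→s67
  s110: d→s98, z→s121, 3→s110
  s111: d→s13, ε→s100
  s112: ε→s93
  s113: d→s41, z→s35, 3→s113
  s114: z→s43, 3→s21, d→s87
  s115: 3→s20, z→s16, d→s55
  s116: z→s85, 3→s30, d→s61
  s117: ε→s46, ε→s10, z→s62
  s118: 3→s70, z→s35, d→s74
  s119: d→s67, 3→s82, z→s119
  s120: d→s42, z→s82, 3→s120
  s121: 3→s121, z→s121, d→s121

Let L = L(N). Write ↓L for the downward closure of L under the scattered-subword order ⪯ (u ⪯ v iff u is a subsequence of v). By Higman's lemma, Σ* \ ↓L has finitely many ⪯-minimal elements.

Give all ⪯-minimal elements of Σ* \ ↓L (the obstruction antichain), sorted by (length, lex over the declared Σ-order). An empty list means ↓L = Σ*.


|Q|=122, |F|=105, |δ|=345 (17 ε).
min D↑ (104 st, q0=0, F={67}): 0:d→1,3→2,z→3 1:d→4,3→5,z→6 2:d→7,3→2,z→8 3:d→6,3→9,z→10 4:d→11,3→12,z→13 5:d→14,3→5,z→15 6:d→13,3→16,z→17 7:d→18,3→7,z→19 8:d→19,3→20,z→21 9:d→22,3→9,z→23 10:d→17,3→24,z→10 11:d→11,3→25,z→26 12:d→27,3→12,z→28 13:d→26,3→29,z→30 14:d→31,3→14,z→32 15:d→32,3→33,z→21 16:d→34,3→16,z→35 17:d→30,3→36,z→17 18:d→31,3→37,z→38 19:d→38,3→39,z→40 20:d→41,3→20,z→42 21:d→40,3→43,z→21 22:d→44,3→22,z→45 23:d→46,3→47,z→42 24:d→48,3→24,z→49 25:d→50,3→25,z→51 26:d→26,3→52,z→26 27:d→31,3→50,z→53 28:d→53,3→54,z→21 29:d→55,3→29,z→56 30:d→26,3→57,z→30 31:d→31,3→58,z→59 32:d→59,3→60,z→40 33:d→61,3→33,z→42 34:d→62,3→34,z→45 35:d→63,3→64,z→42 36:d→65,3→36,z→66 37:d→67,3→37,z→68 38:d→59,3→68,z→69 39:d→70,3→39,z→71 40:d→69,3→43,z→40 41:d→70,3→41,z→72 42:d→73,3→43,z→42 43:d→74,3→67,z→43 44:d→62,3→37,z→75 45:d→76,3→77,z→72 46:d→70,3→78,z→72 47:d→78,3→47,z→79 48:d→44,3→48,z→75 49:d→80,3→68,z→79 50:d→81,3→50,z→51 51:d→51,3→67,z→51 52:d→82,3→52,z→43 53:d→59,3→83,z→40 54:d→84,3→54,z→42 55:d→62,3→82,z→85 56:d→84,3→86,z→42 57:d→87,3→57,z→88 58:d→67,3→58,z→89 59:d→59,3→58,z→69 60:d→90,3→60,z→71 61:d→90,3→61,z→72 62:d→62,3→58,z→91 63:d→90,3→92,z→72 64:d→92,3→64,z→79 65:d→62,3→65,z→75 66:d→70,3→68,z→79 67:d→67,3→67,z→67 68:d→67,3→68,z→93 69:d→69,3→89,z→69 70:d→90,3→68,z→94 71:d→95,3→43,z→71 72:d→96,3→97,z→72 73:d→95,3→74,z→72 74:d→74,3→67,z→97 75:d→76,3→68,z→94 76:d→76,3→98,z→67 77:d→76,3→77,z→94 78:d→70,3→78,z→94 79:d→95,3→89,z→79 80:d→70,3→68,z→94 81:d→81,3→58,z→51 82:d→99,3→82,z→97 83:d→99,3→83,z→43 84:d→90,3→82,z→72 85:d→76,3→100,z→72 86:d→101,3→86,z→79 87:d→62,3→82,z→91 88:d→90,3→68,z→79 89:d→67,3→67,z→89 90:d→90,3→58,z→94 91:d→76,3→58,z→94 92:d→90,3→92,z→94 93:d→67,3→89,z→93 94:d→96,3→89,z→94 95:d→95,3→89,z→94 96:d→96,3→102,z→67 97:d→103,3→67,z→97 98:d→67,3→98,z→67 99:d→99,3→58,z→97 100:d→76,3→100,z→97 101:d→90,3→82,z→94 102:d→67,3→67,z→67 103:d→103,3→67,z→67.
'3dd3d': |S_i|=[114, 103, 72, 36, 11, 3] end={s121,s72,s98} rej; 5/5 del acc.
'3zz33': |S_i|=[114, 103, 74, 26, 9, 2] end={s121,s71} — reject; 5/5 deletions ∈↓L.
'ddd3z3': run [114, 102, 82, 46, 23, 8, 2] end={s121,s71} rej; 6/6 del acc.
'z3dzdz': |S_i|=[114, 97, 78, 51, 23, 9, 1] end={s121} — reject; 6/6 single-dels accept.
'zz3z3d': run [114, 97, 72, 52, 32, 10, 3] end={s121,s72,s98} — reject; 6/6 single-dels accept.
5 words, ⪯-incomp.

A = [3dd3d, 3zz33, ddd3z3, z3dzdz, zz3z3d].


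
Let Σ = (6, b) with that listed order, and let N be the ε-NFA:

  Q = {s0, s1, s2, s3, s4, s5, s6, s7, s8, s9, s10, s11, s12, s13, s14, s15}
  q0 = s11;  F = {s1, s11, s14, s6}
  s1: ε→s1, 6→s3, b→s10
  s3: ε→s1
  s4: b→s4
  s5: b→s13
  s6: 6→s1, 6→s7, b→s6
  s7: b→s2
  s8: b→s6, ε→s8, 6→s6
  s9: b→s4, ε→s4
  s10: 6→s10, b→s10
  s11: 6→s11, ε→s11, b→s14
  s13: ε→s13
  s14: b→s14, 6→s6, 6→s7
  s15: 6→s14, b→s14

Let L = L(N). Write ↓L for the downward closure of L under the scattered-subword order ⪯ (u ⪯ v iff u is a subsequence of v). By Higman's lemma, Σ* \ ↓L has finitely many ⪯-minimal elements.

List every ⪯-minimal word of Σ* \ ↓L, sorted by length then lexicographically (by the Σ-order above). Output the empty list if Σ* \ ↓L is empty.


min(Σ*\↓L) = [b66b].

|Q|=16, |F|=4, |δ|=26 (6 ε).
min D↑ (5 st, q0=0, F={4}): 0:6→0,b→1 1:6→2,b→1 2:6→3,b→2 3:6→3,b→4 4:6→4,b→4 (ε-aug+det+¬).
'b66b': |S_i|=[8, 7, 6, 5, 2] end={s10,s2} rej; 4/4 del acc.
1 words, ⪯-incomp.


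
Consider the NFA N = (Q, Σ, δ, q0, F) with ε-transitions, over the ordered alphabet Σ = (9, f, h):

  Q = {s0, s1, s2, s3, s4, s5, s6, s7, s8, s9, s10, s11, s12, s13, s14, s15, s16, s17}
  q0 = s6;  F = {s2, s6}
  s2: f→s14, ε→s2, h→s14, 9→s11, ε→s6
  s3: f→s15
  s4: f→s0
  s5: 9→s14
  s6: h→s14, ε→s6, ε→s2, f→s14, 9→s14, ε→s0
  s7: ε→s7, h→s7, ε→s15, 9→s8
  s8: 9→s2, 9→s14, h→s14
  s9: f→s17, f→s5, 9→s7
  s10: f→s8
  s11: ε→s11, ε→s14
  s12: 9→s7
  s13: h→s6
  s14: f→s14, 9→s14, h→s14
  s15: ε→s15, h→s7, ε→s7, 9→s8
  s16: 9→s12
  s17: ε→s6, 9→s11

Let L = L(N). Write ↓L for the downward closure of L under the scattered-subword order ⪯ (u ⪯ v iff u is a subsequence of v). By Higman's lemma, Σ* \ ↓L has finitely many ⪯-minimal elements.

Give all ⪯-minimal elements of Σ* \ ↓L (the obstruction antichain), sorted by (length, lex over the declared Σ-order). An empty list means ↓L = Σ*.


|Q|=18, |F|=2, |δ|=39 (12 ε).
min D↑ (2 st, q0=0, F={1}): 0:9→1,f→1,h→1 1:9→1,f→1,h→1 (ε-aug+det+¬).
'9': N↓-sim [5, 2] end={s11,s14} ∉↓L; 1/1 deletions ∈↓L.
'f': run [5, 1] end={s14} ∉↓L; 1/1 deletions ∈↓L.
'h': run [5, 1] end={s14} — reject; 1/1 single-dels accept.
3 words, ⪯-incomp.

Antichain: [9, f, h].


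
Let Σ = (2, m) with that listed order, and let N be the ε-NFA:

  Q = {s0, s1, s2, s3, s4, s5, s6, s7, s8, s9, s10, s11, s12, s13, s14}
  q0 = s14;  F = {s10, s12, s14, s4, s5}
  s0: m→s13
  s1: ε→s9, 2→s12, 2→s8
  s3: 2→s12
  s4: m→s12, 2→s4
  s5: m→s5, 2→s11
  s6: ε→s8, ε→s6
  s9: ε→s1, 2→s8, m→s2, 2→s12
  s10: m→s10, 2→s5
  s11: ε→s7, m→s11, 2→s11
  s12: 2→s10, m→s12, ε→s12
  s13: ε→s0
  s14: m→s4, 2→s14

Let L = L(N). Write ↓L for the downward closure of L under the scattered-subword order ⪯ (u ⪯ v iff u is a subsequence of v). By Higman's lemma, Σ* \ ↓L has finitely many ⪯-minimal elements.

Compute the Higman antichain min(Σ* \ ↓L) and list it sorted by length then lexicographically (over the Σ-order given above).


A = [mm222].

|Q|=15, |F|=5, |δ|=26 (7 ε).
min D↑ (6 st, q0=0, F={5}): 0:2→0,m→1 1:2→1,m→2 2:2→3,m→2 3:2→4,m→3 4:2→5,m→4 5:2→5,m→5.
'mm222': N↓-sim [7, 6, 5, 4, 3, 2] end={s11,s7} — reject; 5/5 del acc.
1 obstructions.


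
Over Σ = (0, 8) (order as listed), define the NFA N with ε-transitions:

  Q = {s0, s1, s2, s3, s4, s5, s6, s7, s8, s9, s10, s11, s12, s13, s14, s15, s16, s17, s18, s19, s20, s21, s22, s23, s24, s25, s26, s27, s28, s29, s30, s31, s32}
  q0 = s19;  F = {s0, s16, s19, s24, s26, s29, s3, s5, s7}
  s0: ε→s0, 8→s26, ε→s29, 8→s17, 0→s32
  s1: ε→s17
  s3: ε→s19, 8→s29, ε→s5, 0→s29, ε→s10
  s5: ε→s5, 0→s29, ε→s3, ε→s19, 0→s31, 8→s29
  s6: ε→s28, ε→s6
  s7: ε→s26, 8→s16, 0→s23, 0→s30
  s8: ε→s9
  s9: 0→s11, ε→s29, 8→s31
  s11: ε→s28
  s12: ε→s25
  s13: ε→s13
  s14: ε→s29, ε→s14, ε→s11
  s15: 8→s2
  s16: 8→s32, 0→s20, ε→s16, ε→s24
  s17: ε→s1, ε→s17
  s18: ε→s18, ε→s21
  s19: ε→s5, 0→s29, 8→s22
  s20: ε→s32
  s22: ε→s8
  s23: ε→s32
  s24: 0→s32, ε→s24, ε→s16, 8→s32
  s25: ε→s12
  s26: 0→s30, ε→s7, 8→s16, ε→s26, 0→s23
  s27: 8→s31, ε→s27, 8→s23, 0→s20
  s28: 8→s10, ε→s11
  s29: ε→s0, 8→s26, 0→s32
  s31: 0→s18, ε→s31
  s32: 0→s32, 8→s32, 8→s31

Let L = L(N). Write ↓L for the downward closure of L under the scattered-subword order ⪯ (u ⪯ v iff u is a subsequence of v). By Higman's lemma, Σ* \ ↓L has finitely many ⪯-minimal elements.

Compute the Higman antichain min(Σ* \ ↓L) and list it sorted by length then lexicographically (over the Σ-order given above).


|Q|=33, |F|=9, |δ|=72 (39 ε).
min D↑ (5 st, q0=0, F={2}): 0:0→1,8→1 1:0→2,8→3 2:0→2,8→2 3:0→2,8→4 4:0→2,8→2 (ε-aug+det+¬).
'00': |S_i|=[24, 18, 7] end={s18,s20,s21,s23,s30,s31,s32} — reject; 2/2 single-dels accept.
'80': N↓-sim [24, 21, 10] end={s10,s11,s18,s20,s21,s23,s28,s30,s31,s32} rej; 2/2 single-dels accept.
'0888': run [24, 18, 14, 7, 4] end={s18,s21,s31,s32} — reject; 4/4 single-dels accept.
'8888': run [24, 21, 14, 7, 4] end={s18,s21,s31,s32} rej; 4/4 single-dels accept.
4 words, ⪯-incomp.

min(Σ*\↓L) = [00, 80, 0888, 8888].


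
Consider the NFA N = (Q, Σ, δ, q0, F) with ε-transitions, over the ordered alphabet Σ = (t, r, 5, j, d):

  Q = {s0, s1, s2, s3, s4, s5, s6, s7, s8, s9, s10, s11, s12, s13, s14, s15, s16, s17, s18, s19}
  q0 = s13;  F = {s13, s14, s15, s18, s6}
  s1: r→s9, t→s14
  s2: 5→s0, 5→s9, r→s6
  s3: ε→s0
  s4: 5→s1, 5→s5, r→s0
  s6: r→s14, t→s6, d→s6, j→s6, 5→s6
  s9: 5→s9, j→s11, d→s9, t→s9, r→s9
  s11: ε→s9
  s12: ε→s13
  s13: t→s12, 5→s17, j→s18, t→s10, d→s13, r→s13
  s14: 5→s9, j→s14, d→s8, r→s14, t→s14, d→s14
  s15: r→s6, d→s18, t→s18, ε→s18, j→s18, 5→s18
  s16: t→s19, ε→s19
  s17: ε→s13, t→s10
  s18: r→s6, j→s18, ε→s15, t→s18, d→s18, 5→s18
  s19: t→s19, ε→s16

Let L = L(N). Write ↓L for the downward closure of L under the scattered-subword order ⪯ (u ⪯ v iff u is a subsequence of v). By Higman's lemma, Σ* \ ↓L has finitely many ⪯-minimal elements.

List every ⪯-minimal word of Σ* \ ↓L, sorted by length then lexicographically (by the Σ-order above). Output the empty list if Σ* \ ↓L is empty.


Antichain: [jrr5].

|Q|=20, |F|=5, |δ|=51 (8 ε).
min D↑ (5 st, q0=0, F={4}): 0:t→0,r→0,5→0,j→1,d→0 1:t→1,r→2,5→1,j→1,d→1 2:t→2,r→3,5→2,j→2,d→2 3:t→3,r→3,5→4,j→3,d→3 4:t→4,r→4,5→4,j→4,d→4 [Hopcroft].
'jrr5': N↓-sim [11, 7, 5, 4, 2] end={s11,s9} — reject; 4/4 single-dels accept.
1 minimals (antichain).


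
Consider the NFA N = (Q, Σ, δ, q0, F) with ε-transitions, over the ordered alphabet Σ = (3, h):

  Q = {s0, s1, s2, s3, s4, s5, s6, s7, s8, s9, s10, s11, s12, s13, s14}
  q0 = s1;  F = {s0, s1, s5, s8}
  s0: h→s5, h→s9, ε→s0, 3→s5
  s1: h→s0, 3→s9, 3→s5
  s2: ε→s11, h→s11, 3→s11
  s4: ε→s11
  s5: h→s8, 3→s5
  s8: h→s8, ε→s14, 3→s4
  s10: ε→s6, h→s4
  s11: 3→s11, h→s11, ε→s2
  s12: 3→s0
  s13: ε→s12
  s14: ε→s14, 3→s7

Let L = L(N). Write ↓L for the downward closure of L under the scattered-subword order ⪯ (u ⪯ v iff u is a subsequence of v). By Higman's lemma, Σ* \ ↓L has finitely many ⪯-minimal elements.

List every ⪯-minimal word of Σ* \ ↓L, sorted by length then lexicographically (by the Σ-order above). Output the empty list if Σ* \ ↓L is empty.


A = [3h3, hhh3].

|Q|=15, |F|=4, |δ|=25 (8 ε).
min D↑ (5 st, q0=0, F={4}): 0:3→1,h→2 1:3→1,h→3 2:3→1,h→1 3:3→4,h→3 4:3→4,h→4.
'3h3': N↓-sim [10, 8, 6, 4] end={s11,s2,s4,s7} ∉↓L; 3/3 deletions ∈↓L.
'hhh3': |S_i|=[10, 9, 8, 6, 4] end={s11,s2,s4,s7} ∉↓L; 4/4 del acc.
2 words, ⪯-incomp.


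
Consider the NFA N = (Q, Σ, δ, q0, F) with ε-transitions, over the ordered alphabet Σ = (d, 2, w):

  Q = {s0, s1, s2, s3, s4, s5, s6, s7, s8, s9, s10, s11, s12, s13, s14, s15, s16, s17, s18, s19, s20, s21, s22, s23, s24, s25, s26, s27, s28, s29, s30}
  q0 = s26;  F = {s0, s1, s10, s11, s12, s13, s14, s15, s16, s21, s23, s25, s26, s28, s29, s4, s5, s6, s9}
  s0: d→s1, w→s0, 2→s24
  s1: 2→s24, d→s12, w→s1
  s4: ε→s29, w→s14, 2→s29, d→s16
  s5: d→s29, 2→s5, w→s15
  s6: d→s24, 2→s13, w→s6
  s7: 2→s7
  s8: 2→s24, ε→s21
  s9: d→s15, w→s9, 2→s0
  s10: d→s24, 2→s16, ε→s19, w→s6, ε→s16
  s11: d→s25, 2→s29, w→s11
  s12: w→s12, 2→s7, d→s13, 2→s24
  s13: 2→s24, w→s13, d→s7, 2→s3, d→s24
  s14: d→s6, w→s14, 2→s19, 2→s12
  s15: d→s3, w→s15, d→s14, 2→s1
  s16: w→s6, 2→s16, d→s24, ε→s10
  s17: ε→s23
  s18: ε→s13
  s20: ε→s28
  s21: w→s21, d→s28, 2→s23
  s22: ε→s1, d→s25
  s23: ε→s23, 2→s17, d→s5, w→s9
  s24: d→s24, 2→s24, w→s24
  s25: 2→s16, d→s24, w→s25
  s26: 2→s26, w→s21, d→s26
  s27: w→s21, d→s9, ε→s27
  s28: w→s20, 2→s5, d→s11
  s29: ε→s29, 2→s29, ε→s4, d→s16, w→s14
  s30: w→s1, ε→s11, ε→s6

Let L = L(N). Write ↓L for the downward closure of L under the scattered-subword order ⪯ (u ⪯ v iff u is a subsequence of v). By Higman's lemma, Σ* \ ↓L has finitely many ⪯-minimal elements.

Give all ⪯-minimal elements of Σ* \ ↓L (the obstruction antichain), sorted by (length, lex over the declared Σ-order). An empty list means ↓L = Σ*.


A = [wdddd, w2w22].

|Q|=31, |F|=19, |δ|=86 (15 ε).
min D↑ (18 st, q0=0, F={11}): 0:d→0,2→0,w→1 1:d→2,2→3,w→1 2:d→4,2→5,w→2 3:d→5,2→3,w→6 4:d→7,2→8,w→4 5:d→8,2→5,w→9 6:d→9,2→10,w→6 7:d→11,2→12,w→7 8:d→12,2→8,w→13 9:d→13,2→14,w→9 10:d→14,2→11,w→10 11:d→11,2→11,w→11 12:d→11,2→12,w→15 13:d→15,2→16,w→13 14:d→16,2→11,w→14 15:d→11,2→17,w→15 16:d→17,2→11,w→16 17:d→11,2→11,w→17 (ε-aug+det+¬).
'wdddd': run [25, 24, 19, 14, 9, 2] end={s24,s7} — reject; 5/5 single-dels accept.
'w2w22': N↓-sim [25, 24, 19, 12, 8, 3] end={s24,s3,s7} ∉↓L; 5/5 deletions ∈↓L.
2 minimals (antichain).


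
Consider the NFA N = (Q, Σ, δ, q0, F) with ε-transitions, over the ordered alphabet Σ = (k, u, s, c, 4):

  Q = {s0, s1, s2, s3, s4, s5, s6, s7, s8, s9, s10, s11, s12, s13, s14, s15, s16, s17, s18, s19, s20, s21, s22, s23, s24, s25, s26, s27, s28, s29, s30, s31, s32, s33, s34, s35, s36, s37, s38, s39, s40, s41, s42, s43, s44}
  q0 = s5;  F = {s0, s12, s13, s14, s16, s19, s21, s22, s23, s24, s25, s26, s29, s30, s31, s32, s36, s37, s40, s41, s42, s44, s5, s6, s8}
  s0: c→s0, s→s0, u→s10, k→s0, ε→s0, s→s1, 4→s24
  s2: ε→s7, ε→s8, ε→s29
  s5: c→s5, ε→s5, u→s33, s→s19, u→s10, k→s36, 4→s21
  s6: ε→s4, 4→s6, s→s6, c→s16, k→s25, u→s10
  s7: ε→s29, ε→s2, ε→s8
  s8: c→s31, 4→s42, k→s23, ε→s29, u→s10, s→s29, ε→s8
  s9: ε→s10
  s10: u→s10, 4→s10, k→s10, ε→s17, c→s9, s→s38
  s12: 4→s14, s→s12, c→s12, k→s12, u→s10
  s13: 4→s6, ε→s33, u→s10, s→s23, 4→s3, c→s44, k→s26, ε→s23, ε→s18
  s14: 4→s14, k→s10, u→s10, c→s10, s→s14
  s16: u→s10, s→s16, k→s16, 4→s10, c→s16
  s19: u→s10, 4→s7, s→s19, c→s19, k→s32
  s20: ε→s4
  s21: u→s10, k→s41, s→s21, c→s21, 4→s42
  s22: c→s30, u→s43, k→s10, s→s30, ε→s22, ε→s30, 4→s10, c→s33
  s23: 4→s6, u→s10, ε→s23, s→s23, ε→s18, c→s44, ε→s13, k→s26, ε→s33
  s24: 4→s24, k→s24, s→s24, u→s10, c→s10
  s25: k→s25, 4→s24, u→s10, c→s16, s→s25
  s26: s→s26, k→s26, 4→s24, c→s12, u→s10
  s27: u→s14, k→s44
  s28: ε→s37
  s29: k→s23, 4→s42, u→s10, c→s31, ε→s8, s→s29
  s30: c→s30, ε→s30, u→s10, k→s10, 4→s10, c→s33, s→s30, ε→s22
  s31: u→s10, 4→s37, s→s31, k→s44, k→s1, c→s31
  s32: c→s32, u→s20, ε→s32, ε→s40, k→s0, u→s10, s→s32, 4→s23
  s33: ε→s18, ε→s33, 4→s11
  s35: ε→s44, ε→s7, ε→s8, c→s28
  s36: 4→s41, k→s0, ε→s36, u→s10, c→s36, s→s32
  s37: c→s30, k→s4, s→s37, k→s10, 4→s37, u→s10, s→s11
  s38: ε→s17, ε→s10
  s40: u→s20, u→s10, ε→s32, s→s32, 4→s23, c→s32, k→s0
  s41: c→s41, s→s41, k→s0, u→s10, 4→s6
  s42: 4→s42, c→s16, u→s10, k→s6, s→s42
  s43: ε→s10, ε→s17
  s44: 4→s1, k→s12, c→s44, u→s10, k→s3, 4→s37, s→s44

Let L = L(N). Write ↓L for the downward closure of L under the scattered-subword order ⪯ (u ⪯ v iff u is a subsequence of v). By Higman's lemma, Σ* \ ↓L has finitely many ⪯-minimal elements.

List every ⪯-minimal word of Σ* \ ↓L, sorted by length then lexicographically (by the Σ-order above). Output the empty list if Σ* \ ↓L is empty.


Antichain: [u, kk4c, 44c4, s4c4k].

|Q|=45, |F|=25, |δ|=186 (40 ε).
min D↑ (22 st, q0=0, F={2}): 0:k→1,u→2,s→3,c→0,4→4 1:k→5,u→2,s→6,c→1,4→7 2:k→2,u→2,s→2,c→2,4→2 3:k→6,u→2,s→3,c→3,4→8 4:k→7,u→2,s→4,c→4,4→9 5:k→5,u→2,s→5,c→5,4→10 6:k→5,u→2,s→6,c→6,4→11 7:k→5,u→2,s→7,c→7,4→12 8:k→11,u→2,s→8,c→13,4→9 9:k→12,u→2,s→9,c→14,4→9 10:k→10,u→2,s→10,c→2,4→10 11:k→15,u→2,s→11,c→16,4→12 12:k→17,u→2,s→12,c→14,4→12 13:k→16,u→2,s→13,c→13,4→18 14:k→14,u→2,s→14,c→14,4→2 15:k→15,u→2,s→15,c→19,4→10 16:k→19,u→2,s→16,c→16,4→18 17:k→17,u→2,s→17,c→14,4→10 18:k→2,u→2,s→18,c→20,4→18 19:k→19,u→2,s→19,c→19,4→21 20:k→2,u→2,s→20,c→20,4→2 21:k→2,u→2,s→21,c→2,4→21.
'u': |S_i|=[39, 10] end={s10,s11,s17,s18,s20,s33,s38,s4,s43,s9} rej; 1/1 deletions ∈↓L.
'kk4c': run [39, 30, 14, 6, 4] end={s10,s17,s38,s9} rej; 4/4 single-dels accept.
'44c4': |S_i|=[39, 33, 20, 11, 5] end={s10,s11,s17,s38,s9} rej; 4/4 deletions ∈↓L.
's4c4k': |S_i|=[39, 37, 30, 19, 14, 5] end={s10,s17,s38,s4,s9} — reject; 5/5 del acc.
4 words, ⪯-incomp.


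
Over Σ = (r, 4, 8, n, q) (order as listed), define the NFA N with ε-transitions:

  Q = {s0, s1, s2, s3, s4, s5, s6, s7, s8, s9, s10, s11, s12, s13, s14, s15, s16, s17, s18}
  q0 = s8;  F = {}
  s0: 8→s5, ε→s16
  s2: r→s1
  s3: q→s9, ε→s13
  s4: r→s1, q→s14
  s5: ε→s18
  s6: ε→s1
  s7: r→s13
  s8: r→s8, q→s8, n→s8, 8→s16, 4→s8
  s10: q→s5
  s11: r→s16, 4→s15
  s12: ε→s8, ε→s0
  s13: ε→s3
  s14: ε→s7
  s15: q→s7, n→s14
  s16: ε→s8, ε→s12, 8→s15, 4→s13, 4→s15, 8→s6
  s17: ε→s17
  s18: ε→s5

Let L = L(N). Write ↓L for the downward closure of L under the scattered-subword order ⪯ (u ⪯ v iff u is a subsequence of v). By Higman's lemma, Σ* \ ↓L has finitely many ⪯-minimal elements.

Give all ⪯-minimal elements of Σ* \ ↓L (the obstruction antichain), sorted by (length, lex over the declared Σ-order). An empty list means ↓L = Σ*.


A = [ε].

|Q|=19, |F|=0, |δ|=32 (12 ε).
min D↑ (1 st, q0=0, F={0}): 0:r→0,4→0,8→0,n→0,q→0 (ε-aug+det+¬).
ε ∈ L(D↑) ⇒ ↓L = ∅.


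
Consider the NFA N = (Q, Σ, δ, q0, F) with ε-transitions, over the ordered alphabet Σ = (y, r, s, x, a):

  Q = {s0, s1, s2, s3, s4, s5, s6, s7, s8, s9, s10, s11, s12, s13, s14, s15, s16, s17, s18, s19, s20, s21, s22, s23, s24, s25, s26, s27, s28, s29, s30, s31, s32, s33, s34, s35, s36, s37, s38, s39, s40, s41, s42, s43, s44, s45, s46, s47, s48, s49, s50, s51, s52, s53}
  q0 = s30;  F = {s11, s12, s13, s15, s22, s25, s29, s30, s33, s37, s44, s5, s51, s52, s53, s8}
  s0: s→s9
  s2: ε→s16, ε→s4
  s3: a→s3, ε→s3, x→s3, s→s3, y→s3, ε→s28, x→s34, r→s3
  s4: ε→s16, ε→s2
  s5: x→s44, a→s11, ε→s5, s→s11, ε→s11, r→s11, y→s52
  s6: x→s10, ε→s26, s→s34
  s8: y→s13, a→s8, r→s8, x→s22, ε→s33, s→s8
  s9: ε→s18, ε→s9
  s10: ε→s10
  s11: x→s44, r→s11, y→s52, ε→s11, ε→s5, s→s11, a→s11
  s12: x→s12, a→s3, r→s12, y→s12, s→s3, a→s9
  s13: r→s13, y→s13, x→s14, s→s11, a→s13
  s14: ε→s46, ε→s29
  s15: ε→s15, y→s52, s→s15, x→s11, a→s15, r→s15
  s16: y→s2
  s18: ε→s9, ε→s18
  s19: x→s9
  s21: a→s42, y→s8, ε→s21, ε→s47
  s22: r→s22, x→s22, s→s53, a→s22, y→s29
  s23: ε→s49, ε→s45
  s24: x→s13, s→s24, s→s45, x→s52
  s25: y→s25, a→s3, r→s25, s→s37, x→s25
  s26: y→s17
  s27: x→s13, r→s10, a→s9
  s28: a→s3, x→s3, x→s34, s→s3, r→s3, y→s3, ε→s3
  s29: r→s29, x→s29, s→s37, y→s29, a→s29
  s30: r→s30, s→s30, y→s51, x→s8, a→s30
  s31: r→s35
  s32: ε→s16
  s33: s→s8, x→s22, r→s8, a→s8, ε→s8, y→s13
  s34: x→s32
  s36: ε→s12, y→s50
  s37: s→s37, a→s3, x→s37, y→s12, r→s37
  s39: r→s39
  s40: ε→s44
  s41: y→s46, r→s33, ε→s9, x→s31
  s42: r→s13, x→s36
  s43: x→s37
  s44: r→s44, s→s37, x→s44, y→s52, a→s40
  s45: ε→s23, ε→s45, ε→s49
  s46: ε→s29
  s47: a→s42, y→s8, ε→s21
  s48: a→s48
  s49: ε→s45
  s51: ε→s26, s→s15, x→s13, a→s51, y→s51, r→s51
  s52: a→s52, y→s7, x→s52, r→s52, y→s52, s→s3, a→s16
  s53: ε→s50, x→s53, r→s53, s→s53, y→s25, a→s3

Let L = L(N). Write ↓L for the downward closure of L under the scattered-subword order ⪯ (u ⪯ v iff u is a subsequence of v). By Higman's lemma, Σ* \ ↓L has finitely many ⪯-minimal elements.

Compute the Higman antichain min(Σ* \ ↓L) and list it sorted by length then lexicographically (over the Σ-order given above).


|Q|=54, |F|=16, |δ|=161 (38 ε).
min D↑ (15 st, q0=0, F={10}): 0:y→1,r→0,s→0,x→2,a→0 1:y→1,r→1,s→3,x→4,a→1 2:y→4,r→2,s→2,x→5,a→2 3:y→6,r→3,s→3,x→7,a→3 4:y→4,r→4,s→7,x→8,a→4 5:y→8,r→5,s→9,x→5,a→5 6:y→6,r→6,s→10,x→6,a→6 7:y→6,r→7,s→7,x→11,a→7 8:y→8,r→8,s→12,x→8,a→8 9:y→13,r→9,s→9,x→9,a→10 10:y→10,r→10,s→10,x→10,a→10 11:y→6,r→11,s→12,x→11,a→11 12:y→14,r→12,s→12,x→12,a→10 13:y→13,r→13,s→12,x→13,a→10 14:y→14,r→14,s→10,x→14,a→10.
'ysys': run [32, 26, 18, 12, 7] end={s16,s2,s28,s3,s32,s34,s4} — reject; 4/4 single-dels accept.
'xxsa': |S_i|=[32, 27, 22, 14, 9] end={s16,s18,s2,s28,s3,s32,s34,s4,s9} rej; 4/4 single-dels accept.
2 words, ⪯-incomp.

min(Σ*\↓L) = [ysys, xxsa].


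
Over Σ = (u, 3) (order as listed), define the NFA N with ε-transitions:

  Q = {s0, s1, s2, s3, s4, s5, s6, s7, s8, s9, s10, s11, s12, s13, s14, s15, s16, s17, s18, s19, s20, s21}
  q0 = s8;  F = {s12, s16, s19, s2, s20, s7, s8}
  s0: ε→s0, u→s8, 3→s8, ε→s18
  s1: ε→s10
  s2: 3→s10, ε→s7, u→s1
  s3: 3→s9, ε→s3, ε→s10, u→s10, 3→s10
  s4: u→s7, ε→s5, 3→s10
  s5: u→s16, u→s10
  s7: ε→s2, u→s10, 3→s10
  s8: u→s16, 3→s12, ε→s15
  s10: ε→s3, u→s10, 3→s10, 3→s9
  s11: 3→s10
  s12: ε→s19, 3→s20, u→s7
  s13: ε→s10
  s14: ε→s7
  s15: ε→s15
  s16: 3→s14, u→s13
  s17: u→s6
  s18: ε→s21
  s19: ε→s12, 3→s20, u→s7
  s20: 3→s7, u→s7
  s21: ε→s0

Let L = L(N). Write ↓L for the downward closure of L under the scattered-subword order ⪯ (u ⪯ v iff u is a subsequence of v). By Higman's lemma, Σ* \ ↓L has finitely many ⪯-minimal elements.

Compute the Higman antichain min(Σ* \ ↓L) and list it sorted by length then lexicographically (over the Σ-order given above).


|Q|=22, |F|=7, |δ|=45 (17 ε).
min D↑ (6 st, q0=0, F={3}): 0:u→1,3→2 1:u→3,3→4 2:u→4,3→5 3:u→3,3→3 4:u→3,3→3 5:u→4,3→4 [Hopcroft].
'uu': |S_i|=[14, 9, 5] end={s1,s10,s13,s3,s9} rej; 2/2 del acc.
'u33': run [14, 9, 7, 3] end={s10,s3,s9} rej; 3/3 del acc.
'3u3': N↓-sim [14, 10, 6, 3] end={s10,s3,s9} — reject; 3/3 deletions ∈↓L.
'333u': N↓-sim [14, 10, 7, 6, 4] end={s1,s10,s3,s9} ∉↓L; 4/4 del acc.
'3333': |S_i|=[14, 10, 7, 6, 3] end={s10,s3,s9} ∉↓L; 4/4 del acc.
5 minimals (antichain).

A = [uu, u33, 3u3, 333u, 3333].


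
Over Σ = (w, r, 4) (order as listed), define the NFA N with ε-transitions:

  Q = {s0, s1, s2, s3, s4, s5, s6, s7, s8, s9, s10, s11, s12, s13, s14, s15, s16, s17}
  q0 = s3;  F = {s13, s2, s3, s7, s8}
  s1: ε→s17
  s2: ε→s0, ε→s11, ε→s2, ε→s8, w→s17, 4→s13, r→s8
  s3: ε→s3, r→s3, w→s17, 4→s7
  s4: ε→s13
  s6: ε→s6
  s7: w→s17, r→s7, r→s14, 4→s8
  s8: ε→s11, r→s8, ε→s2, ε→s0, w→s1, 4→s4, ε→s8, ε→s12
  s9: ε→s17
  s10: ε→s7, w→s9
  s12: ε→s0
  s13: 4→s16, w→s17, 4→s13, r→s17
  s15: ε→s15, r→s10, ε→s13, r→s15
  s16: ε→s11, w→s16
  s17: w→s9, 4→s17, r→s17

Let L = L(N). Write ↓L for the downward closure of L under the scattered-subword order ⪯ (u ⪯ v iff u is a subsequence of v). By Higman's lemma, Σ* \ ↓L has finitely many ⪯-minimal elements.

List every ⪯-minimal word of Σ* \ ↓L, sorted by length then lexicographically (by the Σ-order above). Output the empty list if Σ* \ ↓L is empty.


|Q|=18, |F|=5, |δ|=43 (19 ε).
min D↑ (5 st, q0=0, F={1}): 0:w→1,r→0,4→2 1:w→1,r→1,4→1 2:w→1,r→2,4→3 3:w→1,r→3,4→4 4:w→1,r→1,4→4 [Hopcroft].
'w': run [14, 5] end={s1,s11,s16,s17,s9} rej; 1/1 deletions ∈↓L.
'444r': |S_i|=[14, 13, 11, 6, 2] end={s17,s9} rej; 4/4 deletions ∈↓L.
2 words, ⪯-incomp.

Antichain: [w, 444r].


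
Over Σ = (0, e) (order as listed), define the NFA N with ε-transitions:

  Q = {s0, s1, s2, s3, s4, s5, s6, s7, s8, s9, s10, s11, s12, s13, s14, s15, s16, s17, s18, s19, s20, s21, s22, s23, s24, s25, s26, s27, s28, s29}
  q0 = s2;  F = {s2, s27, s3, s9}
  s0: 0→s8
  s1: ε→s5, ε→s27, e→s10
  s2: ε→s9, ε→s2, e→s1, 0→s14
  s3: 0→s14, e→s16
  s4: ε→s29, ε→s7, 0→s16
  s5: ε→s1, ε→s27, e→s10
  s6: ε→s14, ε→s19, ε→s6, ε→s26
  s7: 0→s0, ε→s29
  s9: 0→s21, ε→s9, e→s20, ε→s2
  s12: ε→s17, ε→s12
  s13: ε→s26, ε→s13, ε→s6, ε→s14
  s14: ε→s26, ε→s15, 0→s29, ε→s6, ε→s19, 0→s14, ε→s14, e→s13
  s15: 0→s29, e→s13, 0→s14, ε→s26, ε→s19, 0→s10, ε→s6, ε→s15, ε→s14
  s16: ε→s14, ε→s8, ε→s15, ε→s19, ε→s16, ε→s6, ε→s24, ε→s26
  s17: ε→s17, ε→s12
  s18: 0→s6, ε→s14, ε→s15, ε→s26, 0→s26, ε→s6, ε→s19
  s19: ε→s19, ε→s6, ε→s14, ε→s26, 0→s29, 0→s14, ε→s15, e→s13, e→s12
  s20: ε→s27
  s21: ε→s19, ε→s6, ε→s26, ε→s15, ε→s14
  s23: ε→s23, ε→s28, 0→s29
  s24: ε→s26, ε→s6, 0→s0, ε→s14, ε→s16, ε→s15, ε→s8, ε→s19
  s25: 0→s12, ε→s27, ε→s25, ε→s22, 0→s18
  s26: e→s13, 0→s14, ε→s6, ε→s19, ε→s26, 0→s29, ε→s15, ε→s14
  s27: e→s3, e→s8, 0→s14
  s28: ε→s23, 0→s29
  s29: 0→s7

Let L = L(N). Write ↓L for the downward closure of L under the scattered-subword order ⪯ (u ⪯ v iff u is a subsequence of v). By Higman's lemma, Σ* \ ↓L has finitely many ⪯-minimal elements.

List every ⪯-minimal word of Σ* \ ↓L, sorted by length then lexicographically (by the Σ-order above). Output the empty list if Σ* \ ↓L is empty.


A = [0, eee].

|Q|=30, |F|=4, |δ|=111 (75 ε).
min D↑ (4 st, q0=0, F={1}): 0:0→1,e→2 1:0→1,e→1 2:0→1,e→3 3:0→1,e→1 (ε-aug+det+¬).
'0': |S_i|=[23, 14] end={s0,s10,s12,s13,s14,s15,s17,s19,s21,s26,s29,s6,…} ∉↓L; 1/1 deletions ∈↓L.
'eee': run [23, 20, 16, 15] end={s0,s10,s12,s13,s14,s15,s16,s17,s19,s24,s26,s29,…} rej; 3/3 del acc.
2 words, ⪯-incomp.


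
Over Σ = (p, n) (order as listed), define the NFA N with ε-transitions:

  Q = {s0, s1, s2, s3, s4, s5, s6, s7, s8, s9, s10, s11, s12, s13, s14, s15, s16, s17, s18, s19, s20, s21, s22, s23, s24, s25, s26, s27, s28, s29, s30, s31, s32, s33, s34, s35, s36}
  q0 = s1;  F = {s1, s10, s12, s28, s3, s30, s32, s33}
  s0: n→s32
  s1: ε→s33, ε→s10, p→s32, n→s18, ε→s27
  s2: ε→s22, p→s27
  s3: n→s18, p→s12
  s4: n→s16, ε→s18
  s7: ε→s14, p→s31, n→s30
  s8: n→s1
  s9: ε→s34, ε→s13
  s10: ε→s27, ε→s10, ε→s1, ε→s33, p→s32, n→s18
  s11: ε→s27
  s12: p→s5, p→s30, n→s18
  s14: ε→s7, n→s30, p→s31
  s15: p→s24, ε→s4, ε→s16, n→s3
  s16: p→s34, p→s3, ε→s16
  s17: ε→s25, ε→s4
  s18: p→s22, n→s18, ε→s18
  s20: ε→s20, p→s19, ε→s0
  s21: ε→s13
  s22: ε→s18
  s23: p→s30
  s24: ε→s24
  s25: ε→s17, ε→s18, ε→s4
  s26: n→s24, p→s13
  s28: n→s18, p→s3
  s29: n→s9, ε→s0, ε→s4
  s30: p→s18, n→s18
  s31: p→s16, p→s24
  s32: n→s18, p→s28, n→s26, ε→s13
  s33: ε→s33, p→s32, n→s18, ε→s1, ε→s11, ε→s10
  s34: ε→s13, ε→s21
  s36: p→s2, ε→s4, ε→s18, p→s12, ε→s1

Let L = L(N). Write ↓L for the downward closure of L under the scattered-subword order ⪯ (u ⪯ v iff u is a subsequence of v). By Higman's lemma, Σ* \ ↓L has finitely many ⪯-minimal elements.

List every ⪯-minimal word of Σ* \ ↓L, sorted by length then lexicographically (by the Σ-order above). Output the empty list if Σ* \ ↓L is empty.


Antichain: [n, pppppp].

|Q|=37, |F|=8, |δ|=81 (40 ε).
min D↑ (7 st, q0=0, F={2}): 0:p→1,n→2 1:p→3,n→2 2:p→2,n→2 3:p→4,n→2 4:p→5,n→2 5:p→6,n→2 6:p→2,n→2 [Hopcroft].
'n': |S_i|=[16, 5] end={s13,s18,s22,s24,s26} ∉↓L; 1/1 single-dels accept.
'pppppp': N↓-sim [16, 11, 8, 6, 5, 4, 2] end={s18,s22} ∉↓L; 6/6 single-dels accept.
2 obstructions.
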